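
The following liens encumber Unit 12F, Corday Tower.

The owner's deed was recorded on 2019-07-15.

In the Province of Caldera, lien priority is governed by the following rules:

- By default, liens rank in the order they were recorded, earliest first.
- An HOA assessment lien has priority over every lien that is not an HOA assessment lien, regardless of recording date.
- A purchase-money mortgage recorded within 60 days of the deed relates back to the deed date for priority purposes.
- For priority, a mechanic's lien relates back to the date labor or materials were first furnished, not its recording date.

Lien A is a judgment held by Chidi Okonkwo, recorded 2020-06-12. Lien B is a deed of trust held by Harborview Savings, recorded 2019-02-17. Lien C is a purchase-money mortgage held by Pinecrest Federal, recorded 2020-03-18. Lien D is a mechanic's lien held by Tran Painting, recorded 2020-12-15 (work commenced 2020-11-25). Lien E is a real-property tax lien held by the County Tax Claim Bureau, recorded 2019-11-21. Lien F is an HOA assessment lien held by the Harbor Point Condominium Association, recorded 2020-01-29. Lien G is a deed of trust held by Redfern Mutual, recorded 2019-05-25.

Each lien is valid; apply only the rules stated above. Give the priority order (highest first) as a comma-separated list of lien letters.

First, effective dates: C was recorded 247 days after the deed — beyond 60 days — so no relation-back applies; D is treated as recorded 2020-11-25, the work-commencement date.
As an HOA assessment lien, F is senior to every other lien.
Among the remaining liens, by effective date: B (2019-02-17), G (2019-05-25), E (2019-11-21), C (2020-03-18), A (2020-06-12), D (2020-11-25).

F, B, G, E, C, A, D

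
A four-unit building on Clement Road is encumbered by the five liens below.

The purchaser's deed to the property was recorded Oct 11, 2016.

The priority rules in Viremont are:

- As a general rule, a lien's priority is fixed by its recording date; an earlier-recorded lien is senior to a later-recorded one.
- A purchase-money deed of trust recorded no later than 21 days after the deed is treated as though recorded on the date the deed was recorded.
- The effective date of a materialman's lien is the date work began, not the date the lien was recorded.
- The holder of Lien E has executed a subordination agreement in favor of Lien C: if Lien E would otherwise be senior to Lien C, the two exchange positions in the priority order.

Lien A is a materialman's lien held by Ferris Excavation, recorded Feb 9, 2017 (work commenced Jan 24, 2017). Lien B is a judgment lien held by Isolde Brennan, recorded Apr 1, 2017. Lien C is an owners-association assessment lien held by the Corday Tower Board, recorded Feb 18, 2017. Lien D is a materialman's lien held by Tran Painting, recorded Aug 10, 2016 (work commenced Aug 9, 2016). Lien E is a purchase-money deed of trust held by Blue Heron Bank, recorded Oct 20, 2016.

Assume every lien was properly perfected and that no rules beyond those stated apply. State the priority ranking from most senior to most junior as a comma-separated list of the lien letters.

Effective dates: A is treated as recorded Jan 24, 2017, the work-commencement date; D is treated as recorded Aug 9, 2016, the work-commencement date; E was recorded within the 21-day window, so its effective date is the deed date Oct 11, 2016.
By effective date: D (Aug 9, 2016), E (Oct 11, 2016), A (Jan 24, 2017), C (Feb 18, 2017), B (Apr 1, 2017).
E is senior to C before the subordination, so the two trade places.

D, C, A, E, B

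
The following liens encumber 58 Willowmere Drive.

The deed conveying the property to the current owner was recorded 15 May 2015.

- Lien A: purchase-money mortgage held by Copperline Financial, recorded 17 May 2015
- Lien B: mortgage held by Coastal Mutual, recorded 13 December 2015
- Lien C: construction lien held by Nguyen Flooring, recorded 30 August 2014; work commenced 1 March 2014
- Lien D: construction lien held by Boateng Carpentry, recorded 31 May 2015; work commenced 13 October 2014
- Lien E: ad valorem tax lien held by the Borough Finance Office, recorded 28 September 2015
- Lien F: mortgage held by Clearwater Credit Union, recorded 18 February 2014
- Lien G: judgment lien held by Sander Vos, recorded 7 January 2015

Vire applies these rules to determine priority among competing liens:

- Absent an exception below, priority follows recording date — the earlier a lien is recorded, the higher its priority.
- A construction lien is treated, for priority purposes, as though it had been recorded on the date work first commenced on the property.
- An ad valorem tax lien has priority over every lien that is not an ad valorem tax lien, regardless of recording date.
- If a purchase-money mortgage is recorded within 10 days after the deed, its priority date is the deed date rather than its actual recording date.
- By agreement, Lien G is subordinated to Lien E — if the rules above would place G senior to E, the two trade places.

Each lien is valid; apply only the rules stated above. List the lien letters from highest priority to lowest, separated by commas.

E, F, C, D, G, A, B

Effective dates: A's effective date is the deed date, 15 May 2015; C relates back to 1 March 2014 (work commenced); D is treated as recorded 13 October 2014, the work-commencement date.
E is an ad valorem tax lien and takes priority over every other lien.
The other liens, earliest effective date first: F (18 February 2014), C (1 March 2014), D (13 October 2014), G (7 January 2015), A (15 May 2015), B (13 December 2015).
G is already junior to E, so the subordination agreement changes nothing.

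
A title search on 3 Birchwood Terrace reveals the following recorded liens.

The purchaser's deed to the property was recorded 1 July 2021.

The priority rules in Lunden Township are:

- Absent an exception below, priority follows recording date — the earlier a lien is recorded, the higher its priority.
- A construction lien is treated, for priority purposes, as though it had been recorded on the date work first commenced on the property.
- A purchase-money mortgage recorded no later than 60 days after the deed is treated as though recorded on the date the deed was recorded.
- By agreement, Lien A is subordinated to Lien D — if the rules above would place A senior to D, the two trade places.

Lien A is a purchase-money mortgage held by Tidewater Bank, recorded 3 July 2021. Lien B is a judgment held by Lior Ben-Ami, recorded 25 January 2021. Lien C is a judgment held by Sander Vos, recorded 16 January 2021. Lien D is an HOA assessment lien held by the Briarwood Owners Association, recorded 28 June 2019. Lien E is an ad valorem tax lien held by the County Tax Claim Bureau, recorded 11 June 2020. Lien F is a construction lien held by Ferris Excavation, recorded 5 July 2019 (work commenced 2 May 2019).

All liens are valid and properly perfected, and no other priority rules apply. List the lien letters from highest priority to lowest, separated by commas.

Adjusting effective dates: A's effective date is the deed date, 1 July 2021; F relates back to 2 May 2019 (work commenced).
By effective date, earliest first: F (2 May 2019), D (28 June 2019), E (11 June 2020), C (16 January 2021), B (25 January 2021), A (1 July 2021).
A already ranks below D; the subordination has no effect.

F, D, E, C, B, A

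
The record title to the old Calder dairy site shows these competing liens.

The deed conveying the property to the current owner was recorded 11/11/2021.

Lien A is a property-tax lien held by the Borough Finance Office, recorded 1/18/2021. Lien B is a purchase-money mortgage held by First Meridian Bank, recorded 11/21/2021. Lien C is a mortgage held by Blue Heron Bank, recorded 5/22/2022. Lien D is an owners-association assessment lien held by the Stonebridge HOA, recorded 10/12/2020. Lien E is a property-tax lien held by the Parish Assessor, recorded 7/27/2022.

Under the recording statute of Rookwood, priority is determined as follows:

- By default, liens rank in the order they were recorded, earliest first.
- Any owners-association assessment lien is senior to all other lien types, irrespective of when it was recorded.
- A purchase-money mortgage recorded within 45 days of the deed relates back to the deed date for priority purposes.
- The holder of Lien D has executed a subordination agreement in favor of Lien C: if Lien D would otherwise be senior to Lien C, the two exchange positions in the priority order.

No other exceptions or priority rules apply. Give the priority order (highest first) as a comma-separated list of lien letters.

C, A, B, D, E

Adjusting effective dates: B was recorded within the 45-day window, so its effective date is the deed date 11/11/2021.
D, as an owners-association assessment lien, has superpriority and ranks first.
Ordering the rest by effective date: A (1/18/2021), B (11/11/2021), C (5/22/2022), E (7/27/2022).
Because D would otherwise rank above C, the subordination swaps them.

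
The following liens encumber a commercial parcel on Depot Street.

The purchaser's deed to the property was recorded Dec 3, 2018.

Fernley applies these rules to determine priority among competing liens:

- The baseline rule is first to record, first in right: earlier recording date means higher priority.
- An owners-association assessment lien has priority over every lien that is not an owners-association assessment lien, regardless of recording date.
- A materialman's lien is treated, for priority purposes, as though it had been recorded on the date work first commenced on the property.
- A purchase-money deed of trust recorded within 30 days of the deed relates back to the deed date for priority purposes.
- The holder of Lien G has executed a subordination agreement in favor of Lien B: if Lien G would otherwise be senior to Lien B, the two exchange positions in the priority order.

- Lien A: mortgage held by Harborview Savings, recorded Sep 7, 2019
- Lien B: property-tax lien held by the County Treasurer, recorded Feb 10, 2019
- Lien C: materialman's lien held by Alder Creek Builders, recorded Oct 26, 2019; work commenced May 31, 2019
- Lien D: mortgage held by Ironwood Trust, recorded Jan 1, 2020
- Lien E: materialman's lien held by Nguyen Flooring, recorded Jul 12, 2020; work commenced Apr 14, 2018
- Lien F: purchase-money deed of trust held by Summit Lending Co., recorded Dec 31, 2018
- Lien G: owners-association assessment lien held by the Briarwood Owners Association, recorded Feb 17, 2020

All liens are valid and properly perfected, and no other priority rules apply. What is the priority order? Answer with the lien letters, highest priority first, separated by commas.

Effective dates: C relates back to May 31, 2019 (work commenced); E's effective date is Apr 14, 2018, when work began; F relates back to the deed date Dec 3, 2018.
G, as an owners-association assessment lien, has superpriority and ranks first.
Among the remaining liens, by effective date: E (Apr 14, 2018), F (Dec 3, 2018), B (Feb 10, 2019), C (May 31, 2019), A (Sep 7, 2019), D (Jan 1, 2020).
Because G would otherwise rank above B, the subordination swaps them.

B, E, F, G, C, A, D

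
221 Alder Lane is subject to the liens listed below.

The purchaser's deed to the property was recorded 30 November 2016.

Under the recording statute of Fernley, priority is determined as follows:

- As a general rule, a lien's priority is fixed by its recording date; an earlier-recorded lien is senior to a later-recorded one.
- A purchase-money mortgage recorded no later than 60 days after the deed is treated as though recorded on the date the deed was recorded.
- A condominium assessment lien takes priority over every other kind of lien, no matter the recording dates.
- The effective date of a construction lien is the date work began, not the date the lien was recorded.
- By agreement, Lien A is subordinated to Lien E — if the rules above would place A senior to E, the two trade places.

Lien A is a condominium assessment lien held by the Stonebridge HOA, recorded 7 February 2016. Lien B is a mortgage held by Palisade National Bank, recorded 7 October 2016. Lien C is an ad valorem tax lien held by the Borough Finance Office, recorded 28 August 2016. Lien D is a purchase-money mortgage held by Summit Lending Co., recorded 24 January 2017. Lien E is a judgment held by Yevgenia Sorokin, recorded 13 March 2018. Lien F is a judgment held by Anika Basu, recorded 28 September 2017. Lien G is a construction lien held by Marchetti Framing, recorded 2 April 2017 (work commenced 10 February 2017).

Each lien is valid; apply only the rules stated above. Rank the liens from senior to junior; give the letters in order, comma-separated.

First, effective dates: D was recorded within the 60-day window, so its effective date is the deed date 30 November 2016; G's effective date is 10 February 2017, when work began.
A is a condominium assessment lien and takes priority over every other lien.
The other liens, earliest effective date first: C (28 August 2016), B (7 October 2016), D (30 November 2016), G (10 February 2017), F (28 September 2017), E (13 March 2018).
A would otherwise be senior to E, so under the subordination agreement A and E exchange positions.

E, C, B, D, G, F, A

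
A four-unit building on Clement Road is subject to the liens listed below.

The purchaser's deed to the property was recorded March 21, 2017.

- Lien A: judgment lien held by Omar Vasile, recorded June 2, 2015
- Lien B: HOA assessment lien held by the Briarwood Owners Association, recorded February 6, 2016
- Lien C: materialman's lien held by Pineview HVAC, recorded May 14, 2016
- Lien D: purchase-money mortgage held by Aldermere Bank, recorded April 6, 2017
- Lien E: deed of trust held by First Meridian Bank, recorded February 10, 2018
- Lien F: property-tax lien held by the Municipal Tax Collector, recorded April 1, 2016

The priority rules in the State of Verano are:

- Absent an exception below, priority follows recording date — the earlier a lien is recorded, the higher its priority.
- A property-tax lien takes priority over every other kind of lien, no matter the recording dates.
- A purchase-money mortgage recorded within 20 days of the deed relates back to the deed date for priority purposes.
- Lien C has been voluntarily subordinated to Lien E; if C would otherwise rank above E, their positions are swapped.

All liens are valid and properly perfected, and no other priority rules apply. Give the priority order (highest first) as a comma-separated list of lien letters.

F, A, B, E, D, C

Effective dates: D's effective date is the deed date, March 21, 2017.
F is a property-tax lien, so it outranks all other liens regardless of date.
The other liens, earliest effective date first: A (June 2, 2015), B (February 6, 2016), C (May 14, 2016), D (March 21, 2017), E (February 10, 2018).
C is senior to E before the subordination, so the two trade places.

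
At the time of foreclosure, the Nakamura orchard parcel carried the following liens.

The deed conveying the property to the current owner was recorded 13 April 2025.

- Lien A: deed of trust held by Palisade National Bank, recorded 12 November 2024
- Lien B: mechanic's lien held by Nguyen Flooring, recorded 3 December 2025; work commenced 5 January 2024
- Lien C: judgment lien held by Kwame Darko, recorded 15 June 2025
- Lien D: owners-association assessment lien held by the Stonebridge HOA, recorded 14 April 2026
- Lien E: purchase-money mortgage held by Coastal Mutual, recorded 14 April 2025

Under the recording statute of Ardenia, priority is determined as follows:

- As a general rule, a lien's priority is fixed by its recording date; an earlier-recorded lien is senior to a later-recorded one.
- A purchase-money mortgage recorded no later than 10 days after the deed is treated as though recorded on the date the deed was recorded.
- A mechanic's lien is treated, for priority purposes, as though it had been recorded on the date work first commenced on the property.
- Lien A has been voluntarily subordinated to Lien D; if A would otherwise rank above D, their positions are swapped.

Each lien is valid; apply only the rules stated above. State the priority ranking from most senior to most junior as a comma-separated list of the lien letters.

Effective dates: B is treated as recorded 5 January 2024, the work-commencement date; E's effective date is the deed date, 13 April 2025.
Sorted by effective date: B (5 January 2024), A (12 November 2024), E (13 April 2025), C (15 June 2025), D (14 April 2026).
A is senior to D before the subordination, so the two trade places.

B, D, E, C, A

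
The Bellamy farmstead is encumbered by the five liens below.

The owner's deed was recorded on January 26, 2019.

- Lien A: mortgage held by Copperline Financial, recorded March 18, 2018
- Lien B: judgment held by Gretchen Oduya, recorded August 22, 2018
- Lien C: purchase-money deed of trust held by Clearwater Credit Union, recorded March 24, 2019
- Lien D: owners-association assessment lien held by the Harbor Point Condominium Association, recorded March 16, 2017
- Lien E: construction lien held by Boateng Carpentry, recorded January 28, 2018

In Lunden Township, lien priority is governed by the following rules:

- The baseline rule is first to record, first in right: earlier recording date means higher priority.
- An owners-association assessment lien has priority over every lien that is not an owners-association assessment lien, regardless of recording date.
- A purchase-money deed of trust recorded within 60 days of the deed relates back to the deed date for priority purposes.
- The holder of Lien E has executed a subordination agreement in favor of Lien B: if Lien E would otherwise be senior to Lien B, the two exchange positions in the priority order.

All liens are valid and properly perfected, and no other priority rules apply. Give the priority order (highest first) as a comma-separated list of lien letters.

First, effective dates: C was recorded within the 60-day window, so its effective date is the deed date January 26, 2019.
D is an owners-association assessment lien and takes priority over every other lien.
Among the remaining liens, by effective date: E (January 28, 2018), A (March 18, 2018), B (August 22, 2018), C (January 26, 2019).
Because E would otherwise rank above B, the subordination swaps them.

D, B, A, E, C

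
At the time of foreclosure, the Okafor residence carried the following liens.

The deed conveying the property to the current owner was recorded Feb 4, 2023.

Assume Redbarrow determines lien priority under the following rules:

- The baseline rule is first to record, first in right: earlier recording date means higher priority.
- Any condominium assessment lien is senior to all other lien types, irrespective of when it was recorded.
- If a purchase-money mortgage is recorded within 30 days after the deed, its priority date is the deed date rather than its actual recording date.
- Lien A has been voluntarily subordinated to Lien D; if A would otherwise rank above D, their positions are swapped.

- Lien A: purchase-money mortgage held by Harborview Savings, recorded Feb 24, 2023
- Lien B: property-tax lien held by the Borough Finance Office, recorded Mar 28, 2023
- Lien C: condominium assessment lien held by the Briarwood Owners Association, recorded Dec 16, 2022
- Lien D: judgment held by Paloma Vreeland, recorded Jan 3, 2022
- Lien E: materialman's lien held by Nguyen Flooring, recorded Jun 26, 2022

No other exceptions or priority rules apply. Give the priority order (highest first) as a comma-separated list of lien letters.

Adjusting effective dates: A was recorded within the 30-day window, so its effective date is the deed date Feb 4, 2023.
C, as a condominium assessment lien, has superpriority and ranks first.
Remaining liens by effective date: D (Jan 3, 2022), E (Jun 26, 2022), A (Feb 4, 2023), B (Mar 28, 2023).
A is already junior to D, so the subordination agreement changes nothing.

C, D, E, A, B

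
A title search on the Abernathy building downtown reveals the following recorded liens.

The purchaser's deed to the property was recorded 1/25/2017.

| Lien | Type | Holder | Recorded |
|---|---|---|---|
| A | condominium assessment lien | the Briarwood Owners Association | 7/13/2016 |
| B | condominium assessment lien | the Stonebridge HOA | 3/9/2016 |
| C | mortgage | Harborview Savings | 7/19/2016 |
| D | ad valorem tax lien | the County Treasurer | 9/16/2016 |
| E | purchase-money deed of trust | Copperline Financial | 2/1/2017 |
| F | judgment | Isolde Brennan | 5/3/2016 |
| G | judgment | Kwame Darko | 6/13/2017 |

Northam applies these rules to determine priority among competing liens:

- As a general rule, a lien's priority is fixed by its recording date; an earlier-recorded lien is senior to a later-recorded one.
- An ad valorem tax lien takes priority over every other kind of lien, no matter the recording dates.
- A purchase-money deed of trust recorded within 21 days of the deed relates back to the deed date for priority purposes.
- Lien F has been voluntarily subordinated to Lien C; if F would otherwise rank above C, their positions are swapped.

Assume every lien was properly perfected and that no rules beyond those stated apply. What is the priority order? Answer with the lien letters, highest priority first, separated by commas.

Adjusting effective dates: E relates back to the deed date 1/25/2017.
D is an ad valorem tax lien, so it outranks all other liens regardless of date.
Ordering the rest by effective date: B (3/9/2016), F (5/3/2016), A (7/13/2016), C (7/19/2016), E (1/25/2017), G (6/13/2017).
Because F would otherwise rank above C, the subordination swaps them.

D, B, C, A, F, E, G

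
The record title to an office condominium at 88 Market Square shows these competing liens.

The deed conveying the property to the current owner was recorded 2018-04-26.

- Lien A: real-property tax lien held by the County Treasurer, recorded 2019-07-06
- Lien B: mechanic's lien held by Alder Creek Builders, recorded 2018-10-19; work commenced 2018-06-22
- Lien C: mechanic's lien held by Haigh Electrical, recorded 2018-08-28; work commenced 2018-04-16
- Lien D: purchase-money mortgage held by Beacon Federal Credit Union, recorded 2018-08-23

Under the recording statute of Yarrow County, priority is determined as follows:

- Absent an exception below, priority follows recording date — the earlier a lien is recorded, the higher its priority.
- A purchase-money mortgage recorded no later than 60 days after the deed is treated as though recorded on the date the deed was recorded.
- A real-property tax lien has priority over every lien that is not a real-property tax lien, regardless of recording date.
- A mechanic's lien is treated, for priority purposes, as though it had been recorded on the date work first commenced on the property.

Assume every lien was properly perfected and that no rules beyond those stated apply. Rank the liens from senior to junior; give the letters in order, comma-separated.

Adjusting effective dates: B relates back to 2018-06-22 (work commenced); C relates back to 2018-04-16 (work commenced); D missed the 60-day window (119 days after the deed), so its recording date stands.
A is a real-property tax lien, so it outranks all other liens regardless of date.
Ordering the rest by effective date: C (2018-04-16), B (2018-06-22), D (2018-08-23).

A, C, B, D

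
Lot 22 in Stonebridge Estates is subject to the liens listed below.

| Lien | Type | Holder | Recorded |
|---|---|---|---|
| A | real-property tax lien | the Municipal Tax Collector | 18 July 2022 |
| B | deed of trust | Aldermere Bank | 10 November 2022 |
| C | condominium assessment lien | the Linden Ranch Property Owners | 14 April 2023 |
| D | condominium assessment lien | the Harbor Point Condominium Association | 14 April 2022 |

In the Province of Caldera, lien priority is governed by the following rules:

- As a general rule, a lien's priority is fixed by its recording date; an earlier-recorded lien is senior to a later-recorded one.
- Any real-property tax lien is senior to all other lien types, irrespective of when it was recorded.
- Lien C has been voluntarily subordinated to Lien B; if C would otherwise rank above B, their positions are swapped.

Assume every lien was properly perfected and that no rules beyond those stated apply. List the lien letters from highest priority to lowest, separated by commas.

A, D, B, C

A is a real-property tax lien and takes priority over every other lien.
Remaining liens by effective date: D (14 April 2022), B (10 November 2022), C (14 April 2023).
C already ranks below B; the subordination has no effect.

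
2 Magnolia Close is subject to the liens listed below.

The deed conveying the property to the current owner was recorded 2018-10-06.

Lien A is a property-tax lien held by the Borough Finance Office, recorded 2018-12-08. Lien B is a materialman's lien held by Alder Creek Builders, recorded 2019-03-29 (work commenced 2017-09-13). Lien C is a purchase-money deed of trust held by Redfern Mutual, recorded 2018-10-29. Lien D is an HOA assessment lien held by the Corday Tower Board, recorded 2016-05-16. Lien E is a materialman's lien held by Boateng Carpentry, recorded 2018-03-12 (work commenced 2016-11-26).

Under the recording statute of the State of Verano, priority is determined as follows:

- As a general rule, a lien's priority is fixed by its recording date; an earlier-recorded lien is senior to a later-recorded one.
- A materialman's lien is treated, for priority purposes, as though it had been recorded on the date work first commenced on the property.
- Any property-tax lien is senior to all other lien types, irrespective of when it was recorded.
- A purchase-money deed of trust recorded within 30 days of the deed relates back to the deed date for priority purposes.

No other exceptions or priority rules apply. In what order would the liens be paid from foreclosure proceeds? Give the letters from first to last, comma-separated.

A, D, E, B, C

Effective dates after the stated exceptions: B's effective date is 2017-09-13, when work began; C was recorded within the 30-day window, so its effective date is the deed date 2018-10-06; E is treated as recorded 2016-11-26, the work-commencement date.
A, as a property-tax lien, has superpriority and ranks first.
Remaining liens by effective date: D (2016-05-16), E (2016-11-26), B (2017-09-13), C (2018-10-06).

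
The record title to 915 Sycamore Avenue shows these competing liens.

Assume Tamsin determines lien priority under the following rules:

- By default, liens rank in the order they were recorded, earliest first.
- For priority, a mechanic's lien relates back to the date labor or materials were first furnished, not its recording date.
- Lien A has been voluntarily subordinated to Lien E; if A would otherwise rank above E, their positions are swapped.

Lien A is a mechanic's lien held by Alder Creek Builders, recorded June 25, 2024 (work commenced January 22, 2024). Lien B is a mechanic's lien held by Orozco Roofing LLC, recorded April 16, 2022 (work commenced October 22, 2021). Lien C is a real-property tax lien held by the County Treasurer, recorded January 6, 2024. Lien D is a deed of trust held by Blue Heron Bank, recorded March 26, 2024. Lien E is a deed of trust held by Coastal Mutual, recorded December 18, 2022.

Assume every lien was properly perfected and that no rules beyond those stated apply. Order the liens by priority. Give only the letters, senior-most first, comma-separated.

B, E, C, A, D

First, effective dates: A is treated as recorded January 22, 2024, the work-commencement date; B relates back to October 22, 2021 (work commenced).
By effective date: B (October 22, 2021), E (December 18, 2022), C (January 6, 2024), A (January 22, 2024), D (March 26, 2024).
Since A is not senior to E, the subordination leaves the order unchanged.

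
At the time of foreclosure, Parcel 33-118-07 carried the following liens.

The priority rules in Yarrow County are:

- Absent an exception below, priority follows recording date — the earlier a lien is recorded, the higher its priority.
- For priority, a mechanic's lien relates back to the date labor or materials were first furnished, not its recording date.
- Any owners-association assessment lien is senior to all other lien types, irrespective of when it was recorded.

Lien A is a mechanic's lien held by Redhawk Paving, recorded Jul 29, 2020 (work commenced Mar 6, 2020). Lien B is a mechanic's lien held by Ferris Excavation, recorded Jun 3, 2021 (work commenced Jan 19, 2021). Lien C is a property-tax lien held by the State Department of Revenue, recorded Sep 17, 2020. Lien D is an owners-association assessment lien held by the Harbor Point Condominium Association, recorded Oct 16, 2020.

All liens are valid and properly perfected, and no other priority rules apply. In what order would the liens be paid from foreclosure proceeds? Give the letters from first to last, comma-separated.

Effective dates after the stated exceptions: A relates back to Mar 6, 2020 (work commenced); B's effective date is Jan 19, 2021, when work began.
D is an owners-association assessment lien and takes priority over every other lien.
The other liens, earliest effective date first: A (Mar 6, 2020), C (Sep 17, 2020), B (Jan 19, 2021).

D, A, C, B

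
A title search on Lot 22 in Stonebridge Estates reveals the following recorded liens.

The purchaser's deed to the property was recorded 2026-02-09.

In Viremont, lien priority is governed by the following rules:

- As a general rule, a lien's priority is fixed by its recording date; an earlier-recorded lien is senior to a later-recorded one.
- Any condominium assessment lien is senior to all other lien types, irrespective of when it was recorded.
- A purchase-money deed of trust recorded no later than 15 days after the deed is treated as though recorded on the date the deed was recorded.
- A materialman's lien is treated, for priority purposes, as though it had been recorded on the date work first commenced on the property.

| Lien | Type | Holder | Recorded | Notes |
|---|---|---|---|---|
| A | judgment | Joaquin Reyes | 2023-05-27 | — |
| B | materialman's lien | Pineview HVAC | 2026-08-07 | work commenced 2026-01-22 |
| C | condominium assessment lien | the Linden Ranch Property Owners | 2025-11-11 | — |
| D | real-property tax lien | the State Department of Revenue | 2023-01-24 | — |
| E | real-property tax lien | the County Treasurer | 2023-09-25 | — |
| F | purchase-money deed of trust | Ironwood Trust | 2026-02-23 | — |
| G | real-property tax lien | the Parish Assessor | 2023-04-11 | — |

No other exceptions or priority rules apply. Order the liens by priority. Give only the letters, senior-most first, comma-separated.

Adjusting effective dates: B relates back to 2026-01-22 (work commenced); F relates back to the deed date 2026-02-09.
C is a condominium assessment lien and takes priority over every other lien.
Among the remaining liens, by effective date: D (2023-01-24), G (2023-04-11), A (2023-05-27), E (2023-09-25), B (2026-01-22), F (2026-02-09).

C, D, G, A, E, B, F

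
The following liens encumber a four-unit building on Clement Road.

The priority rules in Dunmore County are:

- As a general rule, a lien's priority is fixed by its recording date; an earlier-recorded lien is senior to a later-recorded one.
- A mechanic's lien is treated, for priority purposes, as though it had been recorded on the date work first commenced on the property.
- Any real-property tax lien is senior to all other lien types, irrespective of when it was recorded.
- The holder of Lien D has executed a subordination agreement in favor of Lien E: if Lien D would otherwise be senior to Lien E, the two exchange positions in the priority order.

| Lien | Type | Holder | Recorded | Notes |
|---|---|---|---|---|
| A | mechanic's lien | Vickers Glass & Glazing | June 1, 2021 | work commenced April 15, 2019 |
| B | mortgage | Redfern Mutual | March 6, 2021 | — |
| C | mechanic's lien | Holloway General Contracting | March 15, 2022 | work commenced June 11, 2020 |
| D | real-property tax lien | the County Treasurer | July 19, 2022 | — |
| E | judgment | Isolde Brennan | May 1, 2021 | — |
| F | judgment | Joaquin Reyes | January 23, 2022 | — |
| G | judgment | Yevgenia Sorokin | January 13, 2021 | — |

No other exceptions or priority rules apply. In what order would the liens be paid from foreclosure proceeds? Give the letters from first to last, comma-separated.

Effective dates: A relates back to April 15, 2019 (work commenced); C relates back to June 11, 2020 (work commenced).
D is a real-property tax lien and takes priority over every other lien.
Remaining liens by effective date: A (April 15, 2019), C (June 11, 2020), G (January 13, 2021), B (March 6, 2021), E (May 1, 2021), F (January 23, 2022).
Because D would otherwise rank above E, the subordination swaps them.

E, A, C, G, B, D, F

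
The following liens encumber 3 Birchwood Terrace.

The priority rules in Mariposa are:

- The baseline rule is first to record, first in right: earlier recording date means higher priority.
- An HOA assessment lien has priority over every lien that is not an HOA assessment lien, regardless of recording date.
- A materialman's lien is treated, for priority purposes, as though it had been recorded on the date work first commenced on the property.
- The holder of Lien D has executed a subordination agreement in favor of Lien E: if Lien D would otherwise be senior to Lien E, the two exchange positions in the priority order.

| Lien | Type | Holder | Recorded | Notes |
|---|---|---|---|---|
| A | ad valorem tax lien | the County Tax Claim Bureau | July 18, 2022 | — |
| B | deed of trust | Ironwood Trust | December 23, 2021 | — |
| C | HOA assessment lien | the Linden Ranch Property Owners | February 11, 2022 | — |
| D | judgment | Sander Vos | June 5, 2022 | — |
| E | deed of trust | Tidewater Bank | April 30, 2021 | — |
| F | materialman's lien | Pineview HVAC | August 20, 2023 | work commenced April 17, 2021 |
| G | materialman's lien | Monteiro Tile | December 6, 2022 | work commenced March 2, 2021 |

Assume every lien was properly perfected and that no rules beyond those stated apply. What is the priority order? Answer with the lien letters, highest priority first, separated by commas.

C, G, F, E, B, D, A

Effective dates after the stated exceptions: F relates back to April 17, 2021 (work commenced); G relates back to March 2, 2021 (work commenced).
C, as an HOA assessment lien, has superpriority and ranks first.
The other liens, earliest effective date first: G (March 2, 2021), F (April 17, 2021), E (April 30, 2021), B (December 23, 2021), D (June 5, 2022), A (July 18, 2022).
D already ranks below E; the subordination has no effect.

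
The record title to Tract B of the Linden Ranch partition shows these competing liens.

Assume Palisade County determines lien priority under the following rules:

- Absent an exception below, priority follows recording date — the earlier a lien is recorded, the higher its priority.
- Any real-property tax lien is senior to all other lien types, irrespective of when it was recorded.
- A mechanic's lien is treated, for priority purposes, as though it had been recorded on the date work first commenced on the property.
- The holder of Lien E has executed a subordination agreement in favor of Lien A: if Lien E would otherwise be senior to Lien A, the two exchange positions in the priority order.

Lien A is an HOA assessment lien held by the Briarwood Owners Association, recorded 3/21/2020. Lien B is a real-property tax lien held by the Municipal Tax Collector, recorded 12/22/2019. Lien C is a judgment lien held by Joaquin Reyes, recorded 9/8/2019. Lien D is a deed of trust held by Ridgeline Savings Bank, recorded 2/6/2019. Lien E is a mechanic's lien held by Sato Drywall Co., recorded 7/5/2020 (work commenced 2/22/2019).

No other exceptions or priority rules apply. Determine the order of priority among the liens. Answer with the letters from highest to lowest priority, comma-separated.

B, D, A, C, E

Effective dates after the stated exceptions: E is treated as recorded 2/22/2019, the work-commencement date.
B is a real-property tax lien and takes priority over every other lien.
Remaining liens by effective date: D (2/6/2019), E (2/22/2019), C (9/8/2019), A (3/21/2020).
The subordination applies — E was senior to A — so E and A swap.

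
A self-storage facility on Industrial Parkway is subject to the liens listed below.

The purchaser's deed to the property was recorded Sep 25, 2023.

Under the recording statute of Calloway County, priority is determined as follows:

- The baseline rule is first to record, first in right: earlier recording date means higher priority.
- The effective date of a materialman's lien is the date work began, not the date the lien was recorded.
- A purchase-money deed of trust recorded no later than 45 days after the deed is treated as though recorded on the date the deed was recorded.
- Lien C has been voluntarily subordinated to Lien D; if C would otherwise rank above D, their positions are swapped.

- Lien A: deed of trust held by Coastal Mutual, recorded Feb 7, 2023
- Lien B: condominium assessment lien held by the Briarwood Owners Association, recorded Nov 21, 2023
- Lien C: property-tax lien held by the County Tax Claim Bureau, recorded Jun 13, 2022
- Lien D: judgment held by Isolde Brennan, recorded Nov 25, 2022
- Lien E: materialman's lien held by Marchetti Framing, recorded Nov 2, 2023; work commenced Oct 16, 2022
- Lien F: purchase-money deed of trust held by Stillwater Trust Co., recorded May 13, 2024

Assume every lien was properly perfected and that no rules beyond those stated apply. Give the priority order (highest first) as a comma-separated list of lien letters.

D, E, C, A, B, F

Adjusting effective dates: E relates back to Oct 16, 2022 (work commenced); F missed the 45-day window (231 days after the deed), so its recording date stands.
By effective date: C (Jun 13, 2022), E (Oct 16, 2022), D (Nov 25, 2022), A (Feb 7, 2023), B (Nov 21, 2023), F (May 13, 2024).
The subordination applies — C was senior to D — so C and D swap.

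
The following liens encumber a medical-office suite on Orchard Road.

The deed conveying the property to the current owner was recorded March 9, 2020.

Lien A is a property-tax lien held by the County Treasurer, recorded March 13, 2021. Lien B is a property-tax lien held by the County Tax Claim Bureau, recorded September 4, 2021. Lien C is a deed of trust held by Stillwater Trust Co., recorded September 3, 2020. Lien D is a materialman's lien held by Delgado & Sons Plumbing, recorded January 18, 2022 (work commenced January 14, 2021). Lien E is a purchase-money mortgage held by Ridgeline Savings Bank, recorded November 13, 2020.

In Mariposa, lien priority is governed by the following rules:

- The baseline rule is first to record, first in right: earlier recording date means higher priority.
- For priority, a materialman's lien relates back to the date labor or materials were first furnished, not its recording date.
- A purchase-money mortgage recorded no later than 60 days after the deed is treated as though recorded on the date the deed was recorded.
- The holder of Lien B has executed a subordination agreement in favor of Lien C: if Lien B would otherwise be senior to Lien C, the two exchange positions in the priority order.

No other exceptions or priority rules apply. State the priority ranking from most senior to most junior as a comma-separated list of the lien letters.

Effective dates after the stated exceptions: D is treated as recorded January 14, 2021, the work-commencement date; E was recorded 249 days after the deed, outside the 60-day window, so it keeps its recording date.
By effective date, earliest first: C (September 3, 2020), E (November 13, 2020), D (January 14, 2021), A (March 13, 2021), B (September 4, 2021).
Since B is not senior to C, the subordination leaves the order unchanged.

C, E, D, A, B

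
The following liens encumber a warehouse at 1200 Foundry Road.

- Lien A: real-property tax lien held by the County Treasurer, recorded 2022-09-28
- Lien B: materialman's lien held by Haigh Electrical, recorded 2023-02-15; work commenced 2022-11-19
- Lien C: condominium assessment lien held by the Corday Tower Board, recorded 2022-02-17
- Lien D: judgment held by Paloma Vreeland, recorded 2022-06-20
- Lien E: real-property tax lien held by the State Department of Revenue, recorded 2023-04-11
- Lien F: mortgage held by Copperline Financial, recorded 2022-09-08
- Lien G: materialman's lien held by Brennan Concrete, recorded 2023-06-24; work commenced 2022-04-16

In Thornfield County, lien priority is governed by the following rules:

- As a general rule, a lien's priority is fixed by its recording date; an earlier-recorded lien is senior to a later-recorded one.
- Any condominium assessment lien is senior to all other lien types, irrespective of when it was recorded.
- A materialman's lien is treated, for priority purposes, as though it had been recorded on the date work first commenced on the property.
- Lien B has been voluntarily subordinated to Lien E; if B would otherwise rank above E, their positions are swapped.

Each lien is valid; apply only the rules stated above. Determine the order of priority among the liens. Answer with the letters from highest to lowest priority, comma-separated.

First, effective dates: B relates back to 2022-11-19 (work commenced); G's effective date is 2022-04-16, when work began.
C, as a condominium assessment lien, has superpriority and ranks first.
Ordering the rest by effective date: G (2022-04-16), D (2022-06-20), F (2022-09-08), A (2022-09-28), B (2022-11-19), E (2023-04-11).
B would otherwise be senior to E, so under the subordination agreement B and E exchange positions.

C, G, D, F, A, E, B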